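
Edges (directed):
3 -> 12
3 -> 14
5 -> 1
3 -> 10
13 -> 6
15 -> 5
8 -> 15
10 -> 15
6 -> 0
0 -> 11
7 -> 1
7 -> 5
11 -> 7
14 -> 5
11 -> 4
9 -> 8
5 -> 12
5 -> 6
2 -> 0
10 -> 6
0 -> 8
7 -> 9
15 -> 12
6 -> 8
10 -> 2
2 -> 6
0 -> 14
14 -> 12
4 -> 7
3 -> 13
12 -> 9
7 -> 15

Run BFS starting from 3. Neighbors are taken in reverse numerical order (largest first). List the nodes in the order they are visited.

Visit 3; enqueue 14, 13, 12, 10 → queue [14, 13, 12, 10]
Visit 14; enqueue 5 → queue [13, 12, 10, 5]
Visit 13; enqueue 6 → queue [12, 10, 5, 6]
Visit 12; enqueue 9 → queue [10, 5, 6, 9]
Visit 10; enqueue 15, 2 → queue [5, 6, 9, 15, 2]
Visit 5; enqueue 1 → queue [6, 9, 15, 2, 1]
Visit 6; enqueue 8, 0 → queue [9, 15, 2, 1, 8, 0]
Visit 9 → queue [15, 2, 1, 8, 0]
Visit 15 → queue [2, 1, 8, 0]
Visit 2 → queue [1, 8, 0]
Visit 1 → queue [8, 0]
Visit 8 → queue [0]
Visit 0; enqueue 11 → queue [11]
Visit 11; enqueue 7, 4 → queue [7, 4]
Visit 7 → queue [4]
Visit 4 → queue []

3 -> 14 -> 13 -> 12 -> 10 -> 5 -> 6 -> 9 -> 15 -> 2 -> 1 -> 8 -> 0 -> 11 -> 7 -> 4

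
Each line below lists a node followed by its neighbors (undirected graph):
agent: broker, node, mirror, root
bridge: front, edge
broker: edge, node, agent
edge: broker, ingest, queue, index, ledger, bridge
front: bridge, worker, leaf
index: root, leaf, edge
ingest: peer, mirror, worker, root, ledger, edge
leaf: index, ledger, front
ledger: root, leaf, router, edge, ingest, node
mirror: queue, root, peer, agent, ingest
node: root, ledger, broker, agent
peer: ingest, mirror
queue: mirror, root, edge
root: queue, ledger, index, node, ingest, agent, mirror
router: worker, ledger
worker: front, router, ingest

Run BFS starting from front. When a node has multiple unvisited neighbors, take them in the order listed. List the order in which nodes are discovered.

Visit front; enqueue bridge, worker, leaf → queue [bridge, worker, leaf]
Visit bridge; enqueue edge → queue [worker, leaf, edge]
Visit worker; enqueue router, ingest → queue [leaf, edge, router, ingest]
Visit leaf; enqueue index, ledger → queue [edge, router, ingest, index, ledger]
Visit edge; enqueue broker, queue → queue [router, ingest, index, ledger, broker, queue]
Visit router → queue [ingest, index, ledger, broker, queue]
Visit ingest; enqueue peer, mirror, root → queue [index, ledger, broker, queue, peer, mirror, root]
Visit index → queue [ledger, broker, queue, peer, mirror, root]
Visit ledger; enqueue node → queue [broker, queue, peer, mirror, root, node]
Visit broker; enqueue agent → queue [queue, peer, mirror, root, node, agent]
Visit queue → queue [peer, mirror, root, node, agent]
Visit peer → queue [mirror, root, node, agent]
Visit mirror → queue [root, node, agent]
Visit root → queue [node, agent]
Visit node → queue [agent]
Visit agent → queue []

front bridge worker leaf edge router ingest index ledger broker queue peer mirror root node agent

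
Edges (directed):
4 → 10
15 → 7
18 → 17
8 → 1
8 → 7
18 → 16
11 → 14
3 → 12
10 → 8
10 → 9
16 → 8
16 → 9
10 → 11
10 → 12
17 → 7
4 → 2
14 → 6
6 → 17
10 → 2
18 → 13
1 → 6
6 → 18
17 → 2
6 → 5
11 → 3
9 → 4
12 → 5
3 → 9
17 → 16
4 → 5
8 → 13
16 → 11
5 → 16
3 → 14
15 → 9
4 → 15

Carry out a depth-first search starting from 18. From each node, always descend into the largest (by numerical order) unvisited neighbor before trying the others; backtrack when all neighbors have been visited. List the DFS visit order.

18 → 17 → 16 → 11 → 14 → 6 → 5 → 3 → 12 → 9 → 4 → 15 → 7 → 10 → 8 → 13 → 1 → 2

Visit 18
18 → 17
17 → 16
16 → 11
11 → 14
14 → 6
6 → 5
11 → 3
3 → 12
3 → 9
9 → 4
4 → 15
15 → 7
4 → 10
10 → 8
8 → 13
8 → 1
10 → 2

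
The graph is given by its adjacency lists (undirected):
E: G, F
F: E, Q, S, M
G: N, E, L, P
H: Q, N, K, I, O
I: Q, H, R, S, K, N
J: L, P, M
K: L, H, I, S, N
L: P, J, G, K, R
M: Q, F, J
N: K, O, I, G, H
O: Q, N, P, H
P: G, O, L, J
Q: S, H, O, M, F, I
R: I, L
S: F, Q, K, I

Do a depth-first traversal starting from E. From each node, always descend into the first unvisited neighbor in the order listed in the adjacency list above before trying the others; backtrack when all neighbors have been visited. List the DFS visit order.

E, G, N, K, L, P, O, Q, S, F, M, J, I, H, R

Visit E
E → G
G → N
N → K
K → L
L → P
P → O
O → Q
Q → S
S → F
F → M
M → J
S → I
I → H
I → R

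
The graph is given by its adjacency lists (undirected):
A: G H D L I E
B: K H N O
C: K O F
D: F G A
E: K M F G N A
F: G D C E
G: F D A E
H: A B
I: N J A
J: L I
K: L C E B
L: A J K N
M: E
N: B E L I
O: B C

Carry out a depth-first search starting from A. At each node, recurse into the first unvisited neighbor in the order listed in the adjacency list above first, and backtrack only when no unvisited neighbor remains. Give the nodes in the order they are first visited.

Visit A
A → G
G → F
F → D
F → C
C → K
K → L
L → J
J → I
I → N
N → B
B → H
B → O
N → E
E → M

A, G, F, D, C, K, L, J, I, N, B, H, O, E, M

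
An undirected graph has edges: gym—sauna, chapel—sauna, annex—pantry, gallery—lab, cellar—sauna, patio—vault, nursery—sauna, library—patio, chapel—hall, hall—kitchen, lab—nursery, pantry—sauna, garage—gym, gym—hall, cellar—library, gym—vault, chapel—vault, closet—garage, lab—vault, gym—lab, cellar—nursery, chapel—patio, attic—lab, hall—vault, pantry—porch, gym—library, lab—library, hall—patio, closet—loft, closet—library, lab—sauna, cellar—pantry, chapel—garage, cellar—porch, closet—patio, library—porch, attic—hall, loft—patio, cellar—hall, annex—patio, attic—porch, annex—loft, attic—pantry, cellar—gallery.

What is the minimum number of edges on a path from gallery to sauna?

2

Level 0: gallery
Level 1: cellar, lab
Level 2: attic, gym, hall, library, nursery, pantry, porch, sauna, vault
Level 3: annex, chapel, closet, garage, kitchen, patio
Level 4: loft
sauna first appears at level 2.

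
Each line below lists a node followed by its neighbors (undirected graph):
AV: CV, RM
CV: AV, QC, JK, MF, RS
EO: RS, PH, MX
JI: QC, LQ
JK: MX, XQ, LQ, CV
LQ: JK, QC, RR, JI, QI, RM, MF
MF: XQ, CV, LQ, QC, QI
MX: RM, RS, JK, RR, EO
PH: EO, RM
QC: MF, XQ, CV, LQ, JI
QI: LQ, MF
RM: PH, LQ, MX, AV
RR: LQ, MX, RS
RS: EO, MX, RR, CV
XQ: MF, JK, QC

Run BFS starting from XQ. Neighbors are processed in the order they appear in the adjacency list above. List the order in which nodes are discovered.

Visit XQ; enqueue MF, JK, QC → queue [MF, JK, QC]
Visit MF; enqueue CV, LQ, QI → queue [JK, QC, CV, LQ, QI]
Visit JK; enqueue MX → queue [QC, CV, LQ, QI, MX]
Visit QC; enqueue JI → queue [CV, LQ, QI, MX, JI]
Visit CV; enqueue AV, RS → queue [LQ, QI, MX, JI, AV, RS]
Visit LQ; enqueue RR, RM → queue [QI, MX, JI, AV, RS, RR, RM]
Visit QI → queue [MX, JI, AV, RS, RR, RM]
Visit MX; enqueue EO → queue [JI, AV, RS, RR, RM, EO]
Visit JI → queue [AV, RS, RR, RM, EO]
Visit AV → queue [RS, RR, RM, EO]
Visit RS → queue [RR, RM, EO]
Visit RR → queue [RM, EO]
Visit RM; enqueue PH → queue [EO, PH]
Visit EO → queue [PH]
Visit PH → queue []

XQ → MF → JK → QC → CV → LQ → QI → MX → JI → AV → RS → RR → RM → EO → PH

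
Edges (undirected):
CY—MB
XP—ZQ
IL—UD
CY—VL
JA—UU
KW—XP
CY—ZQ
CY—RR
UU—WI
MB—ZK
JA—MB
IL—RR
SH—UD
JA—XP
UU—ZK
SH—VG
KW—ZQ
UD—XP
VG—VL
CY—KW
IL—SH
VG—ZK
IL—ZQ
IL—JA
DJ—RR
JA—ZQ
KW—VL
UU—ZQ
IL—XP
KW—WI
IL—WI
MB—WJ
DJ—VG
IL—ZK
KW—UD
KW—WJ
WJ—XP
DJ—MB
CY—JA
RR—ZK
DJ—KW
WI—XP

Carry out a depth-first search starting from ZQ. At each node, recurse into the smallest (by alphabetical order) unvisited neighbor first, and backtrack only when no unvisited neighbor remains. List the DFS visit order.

ZQ → CY → JA → IL → RR → DJ → KW → UD → SH → VG → VL → ZK → MB → WJ → XP → WI → UU

Visit ZQ
ZQ → CY
CY → JA
JA → IL
IL → RR
RR → DJ
DJ → KW
KW → UD
UD → SH
SH → VG
VG → VL
VG → ZK
ZK → MB
MB → WJ
WJ → XP
XP → WI
WI → UU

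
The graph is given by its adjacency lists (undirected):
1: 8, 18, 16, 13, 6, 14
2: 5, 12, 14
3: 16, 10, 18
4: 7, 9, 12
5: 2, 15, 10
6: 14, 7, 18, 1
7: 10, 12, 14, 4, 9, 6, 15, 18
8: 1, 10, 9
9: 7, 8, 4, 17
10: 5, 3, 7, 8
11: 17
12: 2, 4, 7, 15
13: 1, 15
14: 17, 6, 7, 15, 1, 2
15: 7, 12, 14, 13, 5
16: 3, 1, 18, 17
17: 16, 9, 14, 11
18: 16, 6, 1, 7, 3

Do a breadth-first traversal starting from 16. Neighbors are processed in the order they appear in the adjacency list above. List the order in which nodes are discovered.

16, 3, 1, 18, 17, 10, 8, 13, 6, 14, 7, 9, 11, 5, 15, 2, 12, 4

Visit 16; enqueue 3, 1, 18, 17 → queue [3, 1, 18, 17]
Visit 3; enqueue 10 → queue [1, 18, 17, 10]
Visit 1; enqueue 8, 13, 6, 14 → queue [18, 17, 10, 8, 13, 6, 14]
Visit 18; enqueue 7 → queue [17, 10, 8, 13, 6, 14, 7]
Visit 17; enqueue 9, 11 → queue [10, 8, 13, 6, 14, 7, 9, 11]
Visit 10; enqueue 5 → queue [8, 13, 6, 14, 7, 9, 11, 5]
Visit 8 → queue [13, 6, 14, 7, 9, 11, 5]
Visit 13; enqueue 15 → queue [6, 14, 7, 9, 11, 5, 15]
Visit 6 → queue [14, 7, 9, 11, 5, 15]
Visit 14; enqueue 2 → queue [7, 9, 11, 5, 15, 2]
Visit 7; enqueue 12, 4 → queue [9, 11, 5, 15, 2, 12, 4]
Visit 9 → queue [11, 5, 15, 2, 12, 4]
Visit 11 → queue [5, 15, 2, 12, 4]
Visit 5 → queue [15, 2, 12, 4]
Visit 15 → queue [2, 12, 4]
Visit 2 → queue [12, 4]
Visit 12 → queue [4]
Visit 4 → queue []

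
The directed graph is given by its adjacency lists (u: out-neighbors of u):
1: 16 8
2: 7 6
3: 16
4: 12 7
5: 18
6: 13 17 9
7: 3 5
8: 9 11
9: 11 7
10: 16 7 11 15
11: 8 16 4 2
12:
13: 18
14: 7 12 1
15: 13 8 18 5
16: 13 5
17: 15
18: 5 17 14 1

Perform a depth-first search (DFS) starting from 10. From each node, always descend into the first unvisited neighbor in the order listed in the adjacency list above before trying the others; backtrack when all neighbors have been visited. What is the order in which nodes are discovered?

10 → 16 → 13 → 18 → 5 → 17 → 15 → 8 → 9 → 11 → 4 → 12 → 7 → 3 → 2 → 6 → 14 → 1

Visit 10
10 → 16
16 → 13
13 → 18
18 → 5
18 → 17
17 → 15
15 → 8
8 → 9
9 → 11
11 → 4
4 → 12
4 → 7
7 → 3
11 → 2
2 → 6
18 → 14
14 → 1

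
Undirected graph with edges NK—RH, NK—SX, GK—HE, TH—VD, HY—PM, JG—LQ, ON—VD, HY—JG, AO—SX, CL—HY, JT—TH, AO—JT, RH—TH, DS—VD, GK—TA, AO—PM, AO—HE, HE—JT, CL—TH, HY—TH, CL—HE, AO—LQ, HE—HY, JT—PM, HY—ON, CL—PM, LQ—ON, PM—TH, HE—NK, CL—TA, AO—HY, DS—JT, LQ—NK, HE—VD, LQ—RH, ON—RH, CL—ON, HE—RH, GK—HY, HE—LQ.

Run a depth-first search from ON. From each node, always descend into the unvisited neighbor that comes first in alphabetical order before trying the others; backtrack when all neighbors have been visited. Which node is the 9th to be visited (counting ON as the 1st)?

Visit ON
ON → CL
CL → HE
HE → AO
AO → HY
HY → GK
GK → TA
HY → JG
JG → LQ
LQ → NK
NK → RH
RH → TH
TH → JT
JT → DS
DS → VD
JT → PM
NK → SX

Visit order: ON, CL, HE, AO, HY, GK, TA, JG, LQ, NK, RH, TH, JT, DS, VD, PM, SX

LQ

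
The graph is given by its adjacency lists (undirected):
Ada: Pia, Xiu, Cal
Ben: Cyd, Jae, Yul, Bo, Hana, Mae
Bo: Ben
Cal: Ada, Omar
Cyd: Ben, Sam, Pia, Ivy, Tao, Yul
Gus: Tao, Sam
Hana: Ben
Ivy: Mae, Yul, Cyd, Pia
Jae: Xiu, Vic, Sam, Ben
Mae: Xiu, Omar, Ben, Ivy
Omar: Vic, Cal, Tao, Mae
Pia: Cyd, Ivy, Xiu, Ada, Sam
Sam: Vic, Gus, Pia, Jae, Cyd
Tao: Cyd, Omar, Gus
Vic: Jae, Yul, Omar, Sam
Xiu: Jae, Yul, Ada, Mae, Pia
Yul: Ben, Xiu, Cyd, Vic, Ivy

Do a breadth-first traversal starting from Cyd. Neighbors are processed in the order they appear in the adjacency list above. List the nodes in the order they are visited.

Visit Cyd; enqueue Ben, Sam, Pia, Ivy, Tao, Yul → queue [Ben, Sam, Pia, Ivy, Tao, Yul]
Visit Ben; enqueue Jae, Bo, Hana, Mae → queue [Sam, Pia, Ivy, Tao, Yul, Jae, Bo, Hana, Mae]
Visit Sam; enqueue Vic, Gus → queue [Pia, Ivy, Tao, Yul, Jae, Bo, Hana, Mae, Vic, Gus]
Visit Pia; enqueue Xiu, Ada → queue [Ivy, Tao, Yul, Jae, Bo, Hana, Mae, Vic, Gus, Xiu, Ada]
Visit Ivy → queue [Tao, Yul, Jae, Bo, Hana, Mae, Vic, Gus, Xiu, Ada]
Visit Tao; enqueue Omar → queue [Yul, Jae, Bo, Hana, Mae, Vic, Gus, Xiu, Ada, Omar]
Visit Yul → queue [Jae, Bo, Hana, Mae, Vic, Gus, Xiu, Ada, Omar]
Visit Jae → queue [Bo, Hana, Mae, Vic, Gus, Xiu, Ada, Omar]
Visit Bo → queue [Hana, Mae, Vic, Gus, Xiu, Ada, Omar]
Visit Hana → queue [Mae, Vic, Gus, Xiu, Ada, Omar]
Visit Mae → queue [Vic, Gus, Xiu, Ada, Omar]
Visit Vic → queue [Gus, Xiu, Ada, Omar]
Visit Gus → queue [Xiu, Ada, Omar]
Visit Xiu → queue [Ada, Omar]
Visit Ada; enqueue Cal → queue [Omar, Cal]
Visit Omar → queue [Cal]
Visit Cal → queue []

Cyd -> Ben -> Sam -> Pia -> Ivy -> Tao -> Yul -> Jae -> Bo -> Hana -> Mae -> Vic -> Gus -> Xiu -> Ada -> Omar -> Cal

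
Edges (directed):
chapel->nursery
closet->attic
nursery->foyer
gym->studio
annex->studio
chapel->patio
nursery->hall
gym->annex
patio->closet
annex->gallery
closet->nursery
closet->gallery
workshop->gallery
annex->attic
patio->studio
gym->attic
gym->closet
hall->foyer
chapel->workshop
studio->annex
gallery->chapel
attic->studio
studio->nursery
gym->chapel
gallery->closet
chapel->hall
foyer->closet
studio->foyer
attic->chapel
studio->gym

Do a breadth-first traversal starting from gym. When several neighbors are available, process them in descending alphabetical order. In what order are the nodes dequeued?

Visit gym; enqueue studio, closet, chapel, attic, annex → queue [studio, closet, chapel, attic, annex]
Visit studio; enqueue nursery, foyer → queue [closet, chapel, attic, annex, nursery, foyer]
Visit closet; enqueue gallery → queue [chapel, attic, annex, nursery, foyer, gallery]
Visit chapel; enqueue workshop, patio, hall → queue [attic, annex, nursery, foyer, gallery, workshop, patio, hall]
Visit attic → queue [annex, nursery, foyer, gallery, workshop, patio, hall]
Visit annex → queue [nursery, foyer, gallery, workshop, patio, hall]
Visit nursery → queue [foyer, gallery, workshop, patio, hall]
Visit foyer → queue [gallery, workshop, patio, hall]
Visit gallery → queue [workshop, patio, hall]
Visit workshop → queue [patio, hall]
Visit patio → queue [hall]
Visit hall → queue []

gym → studio → closet → chapel → attic → annex → nursery → foyer → gallery → workshop → patio → hall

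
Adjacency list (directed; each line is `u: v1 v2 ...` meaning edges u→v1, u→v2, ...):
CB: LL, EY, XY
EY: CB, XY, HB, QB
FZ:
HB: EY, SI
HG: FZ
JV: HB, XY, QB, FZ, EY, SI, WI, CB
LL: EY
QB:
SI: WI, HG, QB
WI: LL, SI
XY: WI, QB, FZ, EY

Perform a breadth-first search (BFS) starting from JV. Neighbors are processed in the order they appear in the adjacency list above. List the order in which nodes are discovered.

Visit JV; enqueue HB, XY, QB, FZ, EY, SI, WI, CB → queue [HB, XY, QB, FZ, EY, SI, WI, CB]
Visit HB → queue [XY, QB, FZ, EY, SI, WI, CB]
Visit XY → queue [QB, FZ, EY, SI, WI, CB]
Visit QB → queue [FZ, EY, SI, WI, CB]
Visit FZ → queue [EY, SI, WI, CB]
Visit EY → queue [SI, WI, CB]
Visit SI; enqueue HG → queue [WI, CB, HG]
Visit WI; enqueue LL → queue [CB, HG, LL]
Visit CB → queue [HG, LL]
Visit HG → queue [LL]
Visit LL → queue []

JV, HB, XY, QB, FZ, EY, SI, WI, CB, HG, LL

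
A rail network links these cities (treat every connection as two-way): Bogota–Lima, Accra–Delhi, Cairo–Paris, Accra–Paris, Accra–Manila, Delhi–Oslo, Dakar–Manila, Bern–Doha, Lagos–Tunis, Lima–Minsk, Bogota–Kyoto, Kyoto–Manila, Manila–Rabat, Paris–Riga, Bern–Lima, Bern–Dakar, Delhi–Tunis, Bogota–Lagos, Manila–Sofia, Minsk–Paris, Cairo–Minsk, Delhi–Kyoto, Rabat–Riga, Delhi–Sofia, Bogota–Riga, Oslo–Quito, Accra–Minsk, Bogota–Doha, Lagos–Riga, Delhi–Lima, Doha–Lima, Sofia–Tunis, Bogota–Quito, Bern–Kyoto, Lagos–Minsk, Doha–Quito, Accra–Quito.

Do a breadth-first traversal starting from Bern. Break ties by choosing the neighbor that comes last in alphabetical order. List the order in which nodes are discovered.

Visit Bern; enqueue Lima, Kyoto, Doha, Dakar → queue [Lima, Kyoto, Doha, Dakar]
Visit Lima; enqueue Minsk, Delhi, Bogota → queue [Kyoto, Doha, Dakar, Minsk, Delhi, Bogota]
Visit Kyoto; enqueue Manila → queue [Doha, Dakar, Minsk, Delhi, Bogota, Manila]
Visit Doha; enqueue Quito → queue [Dakar, Minsk, Delhi, Bogota, Manila, Quito]
Visit Dakar → queue [Minsk, Delhi, Bogota, Manila, Quito]
Visit Minsk; enqueue Paris, Lagos, Cairo, Accra → queue [Delhi, Bogota, Manila, Quito, Paris, Lagos, Cairo, Accra]
Visit Delhi; enqueue Tunis, Sofia, Oslo → queue [Bogota, Manila, Quito, Paris, Lagos, Cairo, Accra, Tunis, Sofia, Oslo]
Visit Bogota; enqueue Riga → queue [Manila, Quito, Paris, Lagos, Cairo, Accra, Tunis, Sofia, Oslo, Riga]
Visit Manila; enqueue Rabat → queue [Quito, Paris, Lagos, Cairo, Accra, Tunis, Sofia, Oslo, Riga, Rabat]
Visit Quito → queue [Paris, Lagos, Cairo, Accra, Tunis, Sofia, Oslo, Riga, Rabat]
Visit Paris → queue [Lagos, Cairo, Accra, Tunis, Sofia, Oslo, Riga, Rabat]
Visit Lagos → queue [Cairo, Accra, Tunis, Sofia, Oslo, Riga, Rabat]
Visit Cairo → queue [Accra, Tunis, Sofia, Oslo, Riga, Rabat]
Visit Accra → queue [Tunis, Sofia, Oslo, Riga, Rabat]
Visit Tunis → queue [Sofia, Oslo, Riga, Rabat]
Visit Sofia → queue [Oslo, Riga, Rabat]
Visit Oslo → queue [Riga, Rabat]
Visit Riga → queue [Rabat]
Visit Rabat → queue []

Bern Lima Kyoto Doha Dakar Minsk Delhi Bogota Manila Quito Paris Lagos Cairo Accra Tunis Sofia Oslo Riga Rabat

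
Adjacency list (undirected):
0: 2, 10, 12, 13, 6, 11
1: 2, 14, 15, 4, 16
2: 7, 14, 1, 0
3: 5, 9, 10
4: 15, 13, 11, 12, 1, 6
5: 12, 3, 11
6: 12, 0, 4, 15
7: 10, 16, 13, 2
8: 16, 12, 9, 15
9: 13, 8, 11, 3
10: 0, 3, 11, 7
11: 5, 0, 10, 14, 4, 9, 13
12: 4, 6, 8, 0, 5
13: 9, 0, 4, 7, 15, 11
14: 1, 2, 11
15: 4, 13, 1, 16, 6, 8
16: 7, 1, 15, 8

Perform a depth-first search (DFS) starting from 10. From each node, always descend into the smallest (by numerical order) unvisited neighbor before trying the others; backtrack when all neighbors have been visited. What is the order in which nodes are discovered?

Visit 10
10 → 0
0 → 2
2 → 1
1 → 4
4 → 6
6 → 12
12 → 5
5 → 3
3 → 9
9 → 8
8 → 15
15 → 13
13 → 7
7 → 16
13 → 11
11 → 14

10 -> 0 -> 2 -> 1 -> 4 -> 6 -> 12 -> 5 -> 3 -> 9 -> 8 -> 15 -> 13 -> 7 -> 16 -> 11 -> 14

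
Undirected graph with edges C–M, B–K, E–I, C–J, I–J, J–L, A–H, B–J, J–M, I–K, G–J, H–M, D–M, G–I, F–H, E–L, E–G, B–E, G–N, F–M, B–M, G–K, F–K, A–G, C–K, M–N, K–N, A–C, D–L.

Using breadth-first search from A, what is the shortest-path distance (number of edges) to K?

2

Level 0: A
Level 1: C, G, H
Level 2: E, F, I, J, K, M, N
Level 3: B, D, L
K first appears at level 2.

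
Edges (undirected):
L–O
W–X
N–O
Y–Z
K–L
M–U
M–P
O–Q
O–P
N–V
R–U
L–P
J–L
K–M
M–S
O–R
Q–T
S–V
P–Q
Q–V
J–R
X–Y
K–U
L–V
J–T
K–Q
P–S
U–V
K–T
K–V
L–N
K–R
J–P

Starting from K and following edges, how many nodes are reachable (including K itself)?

13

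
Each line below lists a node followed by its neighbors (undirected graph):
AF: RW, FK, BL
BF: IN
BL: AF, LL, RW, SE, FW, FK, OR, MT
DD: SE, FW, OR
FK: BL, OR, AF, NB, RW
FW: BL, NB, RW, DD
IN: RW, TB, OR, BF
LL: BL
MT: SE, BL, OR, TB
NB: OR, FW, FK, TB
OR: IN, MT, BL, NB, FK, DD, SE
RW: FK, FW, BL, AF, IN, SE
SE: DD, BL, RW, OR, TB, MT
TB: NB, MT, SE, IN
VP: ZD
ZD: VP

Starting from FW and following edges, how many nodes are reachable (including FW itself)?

14

BFS from FW visits: FW, BL, NB, RW, DD, AF, LL, SE, FK, OR, MT, TB, IN, BF
Reachable nodes: 14 of 16 total.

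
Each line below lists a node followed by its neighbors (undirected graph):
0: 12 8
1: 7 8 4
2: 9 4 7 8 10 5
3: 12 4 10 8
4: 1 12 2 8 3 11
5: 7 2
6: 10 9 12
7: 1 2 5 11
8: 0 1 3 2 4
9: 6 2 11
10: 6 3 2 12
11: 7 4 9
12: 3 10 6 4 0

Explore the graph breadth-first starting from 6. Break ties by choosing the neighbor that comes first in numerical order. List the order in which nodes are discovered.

6 9 10 12 2 11 3 0 4 5 7 8 1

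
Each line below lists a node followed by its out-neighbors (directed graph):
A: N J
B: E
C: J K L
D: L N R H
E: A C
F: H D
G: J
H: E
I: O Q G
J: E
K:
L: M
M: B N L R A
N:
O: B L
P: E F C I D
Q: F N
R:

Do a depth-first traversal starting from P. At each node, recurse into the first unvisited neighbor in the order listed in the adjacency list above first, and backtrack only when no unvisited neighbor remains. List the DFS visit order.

P, E, A, N, J, C, K, L, M, B, R, F, H, D, I, O, Q, G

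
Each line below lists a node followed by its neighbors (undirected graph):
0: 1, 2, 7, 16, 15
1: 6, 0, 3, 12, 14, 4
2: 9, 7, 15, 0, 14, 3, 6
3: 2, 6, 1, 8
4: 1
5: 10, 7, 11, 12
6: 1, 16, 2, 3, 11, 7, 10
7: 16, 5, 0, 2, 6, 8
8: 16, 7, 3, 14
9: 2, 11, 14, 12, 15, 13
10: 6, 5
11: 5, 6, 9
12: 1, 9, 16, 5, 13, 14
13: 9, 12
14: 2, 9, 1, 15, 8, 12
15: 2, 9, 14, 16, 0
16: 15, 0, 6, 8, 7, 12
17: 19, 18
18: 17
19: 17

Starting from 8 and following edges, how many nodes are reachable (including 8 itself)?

17

BFS from 8 visits: 8, 16, 14, 7, 3, 15, 12, 6, 0, 9, 2, 1, 5, 13, 11, 10, 4
Reachable nodes: 17 of 20 total.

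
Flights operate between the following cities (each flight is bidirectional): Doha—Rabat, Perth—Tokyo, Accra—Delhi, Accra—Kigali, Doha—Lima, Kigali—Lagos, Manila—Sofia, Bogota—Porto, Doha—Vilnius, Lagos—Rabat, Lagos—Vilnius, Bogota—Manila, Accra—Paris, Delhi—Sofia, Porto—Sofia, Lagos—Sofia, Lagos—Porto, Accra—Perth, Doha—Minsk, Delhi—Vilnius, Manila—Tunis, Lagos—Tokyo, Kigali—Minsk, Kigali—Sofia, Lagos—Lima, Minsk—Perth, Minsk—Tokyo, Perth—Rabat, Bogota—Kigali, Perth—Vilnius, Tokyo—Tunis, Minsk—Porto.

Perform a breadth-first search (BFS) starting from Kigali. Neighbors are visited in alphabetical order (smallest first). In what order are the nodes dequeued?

Kigali -> Accra -> Bogota -> Lagos -> Minsk -> Sofia -> Delhi -> Paris -> Perth -> Manila -> Porto -> Lima -> Rabat -> Tokyo -> Vilnius -> Doha -> Tunis

Visit Kigali; enqueue Accra, Bogota, Lagos, Minsk, Sofia → queue [Accra, Bogota, Lagos, Minsk, Sofia]
Visit Accra; enqueue Delhi, Paris, Perth → queue [Bogota, Lagos, Minsk, Sofia, Delhi, Paris, Perth]
Visit Bogota; enqueue Manila, Porto → queue [Lagos, Minsk, Sofia, Delhi, Paris, Perth, Manila, Porto]
Visit Lagos; enqueue Lima, Rabat, Tokyo, Vilnius → queue [Minsk, Sofia, Delhi, Paris, Perth, Manila, Porto, Lima, Rabat, Tokyo, Vilnius]
Visit Minsk; enqueue Doha → queue [Sofia, Delhi, Paris, Perth, Manila, Porto, Lima, Rabat, Tokyo, Vilnius, Doha]
Visit Sofia → queue [Delhi, Paris, Perth, Manila, Porto, Lima, Rabat, Tokyo, Vilnius, Doha]
Visit Delhi → queue [Paris, Perth, Manila, Porto, Lima, Rabat, Tokyo, Vilnius, Doha]
Visit Paris → queue [Perth, Manila, Porto, Lima, Rabat, Tokyo, Vilnius, Doha]
Visit Perth → queue [Manila, Porto, Lima, Rabat, Tokyo, Vilnius, Doha]
Visit Manila; enqueue Tunis → queue [Porto, Lima, Rabat, Tokyo, Vilnius, Doha, Tunis]
Visit Porto → queue [Lima, Rabat, Tokyo, Vilnius, Doha, Tunis]
Visit Lima → queue [Rabat, Tokyo, Vilnius, Doha, Tunis]
Visit Rabat → queue [Tokyo, Vilnius, Doha, Tunis]
Visit Tokyo → queue [Vilnius, Doha, Tunis]
Visit Vilnius → queue [Doha, Tunis]
Visit Doha → queue [Tunis]
Visit Tunis → queue []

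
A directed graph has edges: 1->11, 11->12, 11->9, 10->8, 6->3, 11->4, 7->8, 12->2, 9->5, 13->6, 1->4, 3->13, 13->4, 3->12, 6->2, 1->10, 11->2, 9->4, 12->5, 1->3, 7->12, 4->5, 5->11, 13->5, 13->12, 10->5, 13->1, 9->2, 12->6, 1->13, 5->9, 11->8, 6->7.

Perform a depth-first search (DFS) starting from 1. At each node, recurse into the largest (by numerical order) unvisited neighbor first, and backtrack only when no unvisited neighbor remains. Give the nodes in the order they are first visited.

1 13 12 6 7 8 3 2 5 11 9 4 10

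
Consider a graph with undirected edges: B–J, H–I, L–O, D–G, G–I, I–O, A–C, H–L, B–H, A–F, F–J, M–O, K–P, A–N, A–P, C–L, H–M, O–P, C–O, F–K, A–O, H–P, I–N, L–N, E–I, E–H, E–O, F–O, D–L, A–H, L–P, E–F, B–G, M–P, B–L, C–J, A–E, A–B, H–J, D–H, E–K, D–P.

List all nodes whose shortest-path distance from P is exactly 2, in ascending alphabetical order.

B, C, E, F, G, I, J, N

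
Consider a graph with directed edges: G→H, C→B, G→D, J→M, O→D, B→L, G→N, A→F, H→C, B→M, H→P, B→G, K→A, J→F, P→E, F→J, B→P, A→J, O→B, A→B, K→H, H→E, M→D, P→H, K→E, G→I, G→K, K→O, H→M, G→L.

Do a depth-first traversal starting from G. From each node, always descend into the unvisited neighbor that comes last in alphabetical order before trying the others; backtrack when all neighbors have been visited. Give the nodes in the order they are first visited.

G -> N -> L -> K -> O -> D -> B -> P -> H -> M -> E -> C -> A -> J -> F -> I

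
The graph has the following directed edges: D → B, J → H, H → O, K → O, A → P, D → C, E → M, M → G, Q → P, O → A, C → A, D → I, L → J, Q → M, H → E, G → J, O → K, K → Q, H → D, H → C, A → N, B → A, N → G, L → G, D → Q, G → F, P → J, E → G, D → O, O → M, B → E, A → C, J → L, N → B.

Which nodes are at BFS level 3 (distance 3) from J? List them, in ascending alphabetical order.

Level 0: J
Level 1: H, L
Level 2: C, D, E, G, O
Level 3: A, B, F, I, K, M, Q
Level 4: N, P

A, B, F, I, K, M, Q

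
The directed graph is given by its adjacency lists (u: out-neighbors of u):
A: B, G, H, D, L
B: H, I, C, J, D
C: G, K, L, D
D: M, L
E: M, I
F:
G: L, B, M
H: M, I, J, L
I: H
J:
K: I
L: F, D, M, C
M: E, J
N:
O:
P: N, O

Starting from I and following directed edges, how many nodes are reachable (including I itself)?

12

BFS from I visits: I, H, J, L, M, C, D, F, E, G, K, B
Reachable nodes: 12 of 16 total.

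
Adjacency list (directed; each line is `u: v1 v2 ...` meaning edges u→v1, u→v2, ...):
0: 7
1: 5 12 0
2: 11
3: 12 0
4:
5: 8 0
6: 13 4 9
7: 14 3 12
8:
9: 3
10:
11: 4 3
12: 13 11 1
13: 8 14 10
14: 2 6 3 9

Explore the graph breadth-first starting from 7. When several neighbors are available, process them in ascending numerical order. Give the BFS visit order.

7, 3, 12, 14, 0, 1, 11, 13, 2, 6, 9, 5, 4, 8, 10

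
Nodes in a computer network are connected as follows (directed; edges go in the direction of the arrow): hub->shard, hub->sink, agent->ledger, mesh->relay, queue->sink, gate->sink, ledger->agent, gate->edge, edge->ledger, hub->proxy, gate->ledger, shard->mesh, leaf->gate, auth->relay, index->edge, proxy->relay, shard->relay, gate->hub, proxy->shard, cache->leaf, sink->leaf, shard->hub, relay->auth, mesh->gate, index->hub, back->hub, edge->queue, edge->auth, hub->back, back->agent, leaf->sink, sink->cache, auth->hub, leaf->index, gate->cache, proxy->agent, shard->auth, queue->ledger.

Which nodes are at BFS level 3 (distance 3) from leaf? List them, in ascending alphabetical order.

agent, auth, back, proxy, queue, shard

Level 0: leaf
Level 1: gate, index, sink
Level 2: cache, edge, hub, ledger
Level 3: agent, auth, back, proxy, queue, shard
Level 4: mesh, relay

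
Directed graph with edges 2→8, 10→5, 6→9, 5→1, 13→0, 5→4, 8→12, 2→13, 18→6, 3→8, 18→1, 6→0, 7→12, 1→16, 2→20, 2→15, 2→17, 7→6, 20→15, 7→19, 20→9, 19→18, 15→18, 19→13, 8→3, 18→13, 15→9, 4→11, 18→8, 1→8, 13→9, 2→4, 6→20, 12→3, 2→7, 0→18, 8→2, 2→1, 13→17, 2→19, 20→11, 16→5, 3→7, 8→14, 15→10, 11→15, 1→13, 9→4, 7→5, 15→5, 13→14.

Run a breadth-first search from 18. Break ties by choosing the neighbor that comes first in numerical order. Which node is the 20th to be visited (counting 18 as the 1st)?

Visit 18; enqueue 1, 6, 8, 13 → queue [1, 6, 8, 13]
Visit 1; enqueue 16 → queue [6, 8, 13, 16]
Visit 6; enqueue 0, 9, 20 → queue [8, 13, 16, 0, 9, 20]
Visit 8; enqueue 2, 3, 12, 14 → queue [13, 16, 0, 9, 20, 2, 3, 12, 14]
Visit 13; enqueue 17 → queue [16, 0, 9, 20, 2, 3, 12, 14, 17]
Visit 16; enqueue 5 → queue [0, 9, 20, 2, 3, 12, 14, 17, 5]
Visit 0 → queue [9, 20, 2, 3, 12, 14, 17, 5]
Visit 9; enqueue 4 → queue [20, 2, 3, 12, 14, 17, 5, 4]
Visit 20; enqueue 11, 15 → queue [2, 3, 12, 14, 17, 5, 4, 11, 15]
Visit 2; enqueue 7, 19 → queue [3, 12, 14, 17, 5, 4, 11, 15, 7, 19]
Visit 3 → queue [12, 14, 17, 5, 4, 11, 15, 7, 19]
Visit 12 → queue [14, 17, 5, 4, 11, 15, 7, 19]
Visit 14 → queue [17, 5, 4, 11, 15, 7, 19]
Visit 17 → queue [5, 4, 11, 15, 7, 19]
Visit 5 → queue [4, 11, 15, 7, 19]
Visit 4 → queue [11, 15, 7, 19]
Visit 11 → queue [15, 7, 19]
Visit 15; enqueue 10 → queue [7, 19, 10]
Visit 7 → queue [19, 10]
Visit 19 → queue [10]
Visit 10 → queue []

Visit order: 18, 1, 6, 8, 13, 16, 0, 9, 20, 2, 3, 12, 14, 17, 5, 4, 11, 15, 7, 19, 10

19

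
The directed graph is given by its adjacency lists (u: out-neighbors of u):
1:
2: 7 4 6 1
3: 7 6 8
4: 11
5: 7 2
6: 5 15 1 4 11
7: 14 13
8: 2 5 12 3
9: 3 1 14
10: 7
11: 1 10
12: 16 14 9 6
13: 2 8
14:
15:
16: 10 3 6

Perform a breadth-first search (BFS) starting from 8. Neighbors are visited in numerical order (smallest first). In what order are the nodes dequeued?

Visit 8; enqueue 2, 3, 5, 12 → queue [2, 3, 5, 12]
Visit 2; enqueue 1, 4, 6, 7 → queue [3, 5, 12, 1, 4, 6, 7]
Visit 3 → queue [5, 12, 1, 4, 6, 7]
Visit 5 → queue [12, 1, 4, 6, 7]
Visit 12; enqueue 9, 14, 16 → queue [1, 4, 6, 7, 9, 14, 16]
Visit 1 → queue [4, 6, 7, 9, 14, 16]
Visit 4; enqueue 11 → queue [6, 7, 9, 14, 16, 11]
Visit 6; enqueue 15 → queue [7, 9, 14, 16, 11, 15]
Visit 7; enqueue 13 → queue [9, 14, 16, 11, 15, 13]
Visit 9 → queue [14, 16, 11, 15, 13]
Visit 14 → queue [16, 11, 15, 13]
Visit 16; enqueue 10 → queue [11, 15, 13, 10]
Visit 11 → queue [15, 13, 10]
Visit 15 → queue [13, 10]
Visit 13 → queue [10]
Visit 10 → queue []

8 2 3 5 12 1 4 6 7 9 14 16 11 15 13 10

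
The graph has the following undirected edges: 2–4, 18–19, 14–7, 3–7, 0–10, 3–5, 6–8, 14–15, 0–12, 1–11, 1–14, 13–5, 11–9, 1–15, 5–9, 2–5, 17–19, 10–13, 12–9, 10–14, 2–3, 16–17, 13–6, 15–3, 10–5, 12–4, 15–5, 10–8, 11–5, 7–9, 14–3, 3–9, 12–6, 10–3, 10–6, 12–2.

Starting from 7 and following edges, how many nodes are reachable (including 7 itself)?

16

BFS from 7 visits: 7, 14, 9, 3, 15, 10, 1, 12, 11, 5, 2, 13, 8, 6, 0, 4
Reachable nodes: 16 of 20 total.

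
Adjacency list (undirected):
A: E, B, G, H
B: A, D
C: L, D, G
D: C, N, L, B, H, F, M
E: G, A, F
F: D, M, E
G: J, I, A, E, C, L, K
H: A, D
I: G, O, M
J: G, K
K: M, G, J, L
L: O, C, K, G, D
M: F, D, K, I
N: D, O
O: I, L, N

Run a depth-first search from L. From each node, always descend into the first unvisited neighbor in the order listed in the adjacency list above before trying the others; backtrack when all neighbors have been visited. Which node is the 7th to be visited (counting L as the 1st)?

M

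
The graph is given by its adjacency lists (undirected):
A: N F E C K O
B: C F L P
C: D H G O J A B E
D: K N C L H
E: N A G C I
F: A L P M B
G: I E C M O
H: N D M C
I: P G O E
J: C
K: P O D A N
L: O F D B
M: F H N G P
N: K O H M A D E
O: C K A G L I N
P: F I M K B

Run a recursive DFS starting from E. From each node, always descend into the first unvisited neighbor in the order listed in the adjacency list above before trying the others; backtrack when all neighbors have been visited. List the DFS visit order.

E N K P F A C D L O G I M H B J

Visit E
E → N
N → K
K → P
P → F
F → A
A → C
C → D
D → L
L → O
O → G
G → I
G → M
M → H
L → B
C → J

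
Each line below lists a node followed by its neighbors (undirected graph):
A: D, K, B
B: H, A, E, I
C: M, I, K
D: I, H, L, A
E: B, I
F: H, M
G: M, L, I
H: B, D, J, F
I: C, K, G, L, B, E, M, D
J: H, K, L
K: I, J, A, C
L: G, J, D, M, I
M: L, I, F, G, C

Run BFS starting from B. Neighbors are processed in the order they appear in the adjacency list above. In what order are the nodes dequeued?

B → H → A → E → I → D → J → F → K → C → G → L → M

Visit B; enqueue H, A, E, I → queue [H, A, E, I]
Visit H; enqueue D, J, F → queue [A, E, I, D, J, F]
Visit A; enqueue K → queue [E, I, D, J, F, K]
Visit E → queue [I, D, J, F, K]
Visit I; enqueue C, G, L, M → queue [D, J, F, K, C, G, L, M]
Visit D → queue [J, F, K, C, G, L, M]
Visit J → queue [F, K, C, G, L, M]
Visit F → queue [K, C, G, L, M]
Visit K → queue [C, G, L, M]
Visit C → queue [G, L, M]
Visit G → queue [L, M]
Visit L → queue [M]
Visit M → queue []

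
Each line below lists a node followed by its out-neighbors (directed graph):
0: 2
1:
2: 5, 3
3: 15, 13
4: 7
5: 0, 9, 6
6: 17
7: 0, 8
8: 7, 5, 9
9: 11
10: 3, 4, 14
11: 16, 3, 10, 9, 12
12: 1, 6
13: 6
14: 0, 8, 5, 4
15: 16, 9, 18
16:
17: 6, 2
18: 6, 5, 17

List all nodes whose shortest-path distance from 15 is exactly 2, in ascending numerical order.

5, 6, 11, 17

Level 0: 15
Level 1: 9, 16, 18
Level 2: 5, 6, 11, 17
Level 3: 0, 2, 3, 10, 12
Level 4: 1, 4, 13, 14
Level 5: 7, 8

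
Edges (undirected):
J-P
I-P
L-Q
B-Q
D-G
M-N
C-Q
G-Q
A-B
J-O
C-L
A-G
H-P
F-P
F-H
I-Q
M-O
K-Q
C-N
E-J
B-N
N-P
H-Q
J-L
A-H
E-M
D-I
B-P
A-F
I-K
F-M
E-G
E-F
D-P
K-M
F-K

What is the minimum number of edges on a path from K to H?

2

Level 0: K
Level 1: F, I, M, Q
Level 2: A, B, C, D, E, G, H, L, N, O, P
Level 3: J
H first appears at level 2.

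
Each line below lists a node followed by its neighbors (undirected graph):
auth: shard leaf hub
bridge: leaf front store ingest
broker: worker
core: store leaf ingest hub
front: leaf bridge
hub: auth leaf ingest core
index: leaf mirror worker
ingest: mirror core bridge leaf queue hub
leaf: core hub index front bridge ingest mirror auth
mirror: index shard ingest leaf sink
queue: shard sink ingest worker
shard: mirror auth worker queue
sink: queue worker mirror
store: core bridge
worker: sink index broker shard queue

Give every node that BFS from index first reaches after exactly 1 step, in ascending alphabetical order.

leaf, mirror, worker

Level 0: index
Level 1: leaf, mirror, worker
Level 2: auth, bridge, broker, core, front, hub, ingest, queue, shard, sink
Level 3: store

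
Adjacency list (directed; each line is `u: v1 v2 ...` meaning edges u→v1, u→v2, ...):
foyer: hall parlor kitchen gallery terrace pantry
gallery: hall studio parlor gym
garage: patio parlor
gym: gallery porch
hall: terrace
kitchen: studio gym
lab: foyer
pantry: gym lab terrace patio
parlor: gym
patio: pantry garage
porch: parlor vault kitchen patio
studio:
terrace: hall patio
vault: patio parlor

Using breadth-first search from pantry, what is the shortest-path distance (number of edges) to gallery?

2

Level 0: pantry
Level 1: gym, lab, patio, terrace
Level 2: foyer, gallery, garage, hall, porch
Level 3: kitchen, parlor, studio, vault
gallery first appears at level 2.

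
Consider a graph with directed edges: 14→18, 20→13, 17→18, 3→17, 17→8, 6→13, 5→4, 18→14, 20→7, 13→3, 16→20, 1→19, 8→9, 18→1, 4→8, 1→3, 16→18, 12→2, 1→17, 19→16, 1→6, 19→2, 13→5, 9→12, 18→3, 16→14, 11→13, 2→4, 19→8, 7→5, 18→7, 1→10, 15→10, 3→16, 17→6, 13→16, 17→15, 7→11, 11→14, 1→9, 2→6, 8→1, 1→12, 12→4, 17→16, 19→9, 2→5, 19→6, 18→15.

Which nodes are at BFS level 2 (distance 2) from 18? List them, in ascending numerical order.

5, 6, 9, 10, 11, 12, 16, 17, 19

Level 0: 18
Level 1: 1, 3, 7, 14, 15
Level 2: 5, 6, 9, 10, 11, 12, 16, 17, 19
Level 3: 2, 4, 8, 13, 20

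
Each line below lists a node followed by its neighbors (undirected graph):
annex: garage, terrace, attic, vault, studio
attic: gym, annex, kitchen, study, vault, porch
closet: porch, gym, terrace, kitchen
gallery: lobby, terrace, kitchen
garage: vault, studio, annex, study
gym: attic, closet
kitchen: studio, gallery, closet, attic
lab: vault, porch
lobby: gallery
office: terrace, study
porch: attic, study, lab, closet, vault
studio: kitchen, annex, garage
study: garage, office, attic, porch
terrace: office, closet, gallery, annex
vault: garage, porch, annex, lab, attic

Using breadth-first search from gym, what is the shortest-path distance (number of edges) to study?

Level 0: gym
Level 1: attic, closet
Level 2: annex, kitchen, porch, study, terrace, vault
Level 3: gallery, garage, lab, office, studio
Level 4: lobby
study first appears at level 2.

2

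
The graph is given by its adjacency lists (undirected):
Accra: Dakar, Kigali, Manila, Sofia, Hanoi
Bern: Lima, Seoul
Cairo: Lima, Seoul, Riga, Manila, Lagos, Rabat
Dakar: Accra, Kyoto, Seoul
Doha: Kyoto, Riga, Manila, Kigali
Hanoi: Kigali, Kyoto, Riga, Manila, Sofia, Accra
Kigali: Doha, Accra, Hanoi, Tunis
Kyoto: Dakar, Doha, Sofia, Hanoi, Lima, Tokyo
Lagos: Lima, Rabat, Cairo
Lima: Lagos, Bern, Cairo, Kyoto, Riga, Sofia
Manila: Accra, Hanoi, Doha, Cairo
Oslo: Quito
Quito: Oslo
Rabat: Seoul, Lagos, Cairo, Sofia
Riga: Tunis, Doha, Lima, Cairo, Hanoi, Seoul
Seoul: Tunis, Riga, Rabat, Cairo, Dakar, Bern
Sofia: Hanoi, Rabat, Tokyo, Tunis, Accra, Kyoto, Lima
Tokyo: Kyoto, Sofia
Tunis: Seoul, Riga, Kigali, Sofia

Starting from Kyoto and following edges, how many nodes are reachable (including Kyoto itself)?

BFS from Kyoto visits: Kyoto, Tokyo, Sofia, Lima, Hanoi, Doha, Dakar, Tunis, Rabat, Accra, Riga, Lagos, Cairo, Bern, Manila, Kigali, Seoul
Reachable nodes: 17 of 19 total.

17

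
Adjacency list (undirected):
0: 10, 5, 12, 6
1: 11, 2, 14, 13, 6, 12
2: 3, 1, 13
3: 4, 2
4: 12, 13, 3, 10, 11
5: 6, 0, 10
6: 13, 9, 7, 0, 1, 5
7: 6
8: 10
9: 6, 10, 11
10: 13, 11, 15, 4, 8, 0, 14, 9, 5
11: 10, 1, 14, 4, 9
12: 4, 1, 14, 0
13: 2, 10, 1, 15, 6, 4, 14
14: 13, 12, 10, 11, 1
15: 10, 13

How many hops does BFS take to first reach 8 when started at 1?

3

Level 0: 1
Level 1: 2, 6, 11, 12, 13, 14
Level 2: 0, 3, 4, 5, 7, 9, 10, 15
Level 3: 8
8 first appears at level 3.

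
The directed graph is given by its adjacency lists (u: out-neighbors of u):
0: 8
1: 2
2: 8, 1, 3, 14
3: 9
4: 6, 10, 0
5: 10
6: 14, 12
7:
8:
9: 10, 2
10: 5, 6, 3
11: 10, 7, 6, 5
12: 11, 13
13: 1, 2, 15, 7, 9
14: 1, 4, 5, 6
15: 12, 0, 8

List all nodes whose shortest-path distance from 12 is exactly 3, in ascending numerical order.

Level 0: 12
Level 1: 11, 13
Level 2: 1, 2, 5, 6, 7, 9, 10, 15
Level 3: 0, 3, 8, 14
Level 4: 4

0, 3, 8, 14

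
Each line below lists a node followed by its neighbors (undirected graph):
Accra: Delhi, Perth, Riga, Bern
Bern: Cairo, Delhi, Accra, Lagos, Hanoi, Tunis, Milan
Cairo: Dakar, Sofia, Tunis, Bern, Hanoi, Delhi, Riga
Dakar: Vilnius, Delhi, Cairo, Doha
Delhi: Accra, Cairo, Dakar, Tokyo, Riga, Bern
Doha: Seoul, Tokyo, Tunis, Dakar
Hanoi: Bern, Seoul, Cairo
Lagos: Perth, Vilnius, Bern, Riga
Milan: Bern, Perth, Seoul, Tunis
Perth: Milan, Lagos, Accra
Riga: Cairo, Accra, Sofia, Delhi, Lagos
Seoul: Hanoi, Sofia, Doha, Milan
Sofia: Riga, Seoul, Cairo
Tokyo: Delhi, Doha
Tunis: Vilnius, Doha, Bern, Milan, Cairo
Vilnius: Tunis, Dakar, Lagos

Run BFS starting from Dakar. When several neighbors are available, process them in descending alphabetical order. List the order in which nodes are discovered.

Visit Dakar; enqueue Vilnius, Doha, Delhi, Cairo → queue [Vilnius, Doha, Delhi, Cairo]
Visit Vilnius; enqueue Tunis, Lagos → queue [Doha, Delhi, Cairo, Tunis, Lagos]
Visit Doha; enqueue Tokyo, Seoul → queue [Delhi, Cairo, Tunis, Lagos, Tokyo, Seoul]
Visit Delhi; enqueue Riga, Bern, Accra → queue [Cairo, Tunis, Lagos, Tokyo, Seoul, Riga, Bern, Accra]
Visit Cairo; enqueue Sofia, Hanoi → queue [Tunis, Lagos, Tokyo, Seoul, Riga, Bern, Accra, Sofia, Hanoi]
Visit Tunis; enqueue Milan → queue [Lagos, Tokyo, Seoul, Riga, Bern, Accra, Sofia, Hanoi, Milan]
Visit Lagos; enqueue Perth → queue [Tokyo, Seoul, Riga, Bern, Accra, Sofia, Hanoi, Milan, Perth]
Visit Tokyo → queue [Seoul, Riga, Bern, Accra, Sofia, Hanoi, Milan, Perth]
Visit Seoul → queue [Riga, Bern, Accra, Sofia, Hanoi, Milan, Perth]
Visit Riga → queue [Bern, Accra, Sofia, Hanoi, Milan, Perth]
Visit Bern → queue [Accra, Sofia, Hanoi, Milan, Perth]
Visit Accra → queue [Sofia, Hanoi, Milan, Perth]
Visit Sofia → queue [Hanoi, Milan, Perth]
Visit Hanoi → queue [Milan, Perth]
Visit Milan → queue [Perth]
Visit Perth → queue []

Dakar, Vilnius, Doha, Delhi, Cairo, Tunis, Lagos, Tokyo, Seoul, Riga, Bern, Accra, Sofia, Hanoi, Milan, Perth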